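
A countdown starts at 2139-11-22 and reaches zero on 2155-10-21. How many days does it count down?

Nov 22, 2139 → Nov 22, 2140: 366 days (Feb 29, 2140 is in that span).
Nov 22, 2140 → Nov 22, 2141: 365 days.
Nov 22, 2141 → Nov 22, 2142: 365 days.
Nov 22, 2142 → Nov 22, 2143: 365 days.
Nov 22, 2143 → Nov 22, 2144: 366 days (Feb 29, 2144 is in that span).
Nov 22, 2144 → Nov 22, 2145: 365 days.
Nov 22, 2145 → Nov 22, 2146: 365 days.
Nov 22, 2146 → Nov 22, 2147: 365 days.
Nov 22, 2147 → Nov 22, 2148: 366 days (Feb 29, 2148 is in that span).
Nov 22, 2148 → Nov 22, 2149: 365 days.
Nov 22, 2149 → Nov 22, 2150: 365 days.
Nov 22, 2150 → Nov 22, 2151: 365 days.
Nov 22, 2151 → Nov 22, 2152: 366 days (Feb 29, 2152 is in that span).
Nov 22, 2152 → Nov 22, 2153: 365 days.
Nov 22, 2153 → Nov 22, 2154: 365 days.
Nov 22, 2154 → Dec 22, 2154: 30 days (November has 30).
Dec 22, 2154 → Jan 22, 2155: 31 days (December has 31).
Jan 22, 2155 → Feb 22, 2155: 31 days (January has 31).
Feb 22, 2155 → Mar 22, 2155: 28 days (February has 28).
Mar 22, 2155 → Apr 22, 2155: 31 days (March has 31).
Apr 22, 2155 → May 22, 2155: 30 days (April has 30).
May 22, 2155 → Jun 22, 2155: 31 days (May has 31).
Jun 22, 2155 → Jul 22, 2155: 30 days (June has 30).
Jul 22, 2155 → Aug 22, 2155: 31 days (July has 31).
Aug 22, 2155 → Sep 22, 2155: 31 days (August has 31).
Sep 22, 2155 → Oct 21, 2155: 29 days.
Total: 5812 days.

5812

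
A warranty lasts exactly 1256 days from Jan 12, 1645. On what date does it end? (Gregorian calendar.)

June 21, 1648

+365 (one year) → Jan 12, 1646 (891 left).
+365 (one year) → Jan 12, 1647 (526 left).
+365 (one year) → Jan 12, 1648 (161 left).
Jan has 31 days: +20 → Feb 1, 1648 (141 left).
Feb has 29 days: +29 → Mar 1, 1648 (112 left).
Mar has 31 days: +31 → Apr 1, 1648 (81 left).
Apr has 30 days: +30 → May 1, 1648 (51 left).
May has 31 days: +31 → Jun 1, 1648 (20 left).
+20 → Jun 21, 1648.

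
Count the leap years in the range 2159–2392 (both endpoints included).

57

Multiples of 4 in [2159,2392]: 59.
Of those, multiples of 100: 2 (not leap unless ÷400).
Multiples of 400: 0.
Leap years = 59 − 2 + 0 = 57.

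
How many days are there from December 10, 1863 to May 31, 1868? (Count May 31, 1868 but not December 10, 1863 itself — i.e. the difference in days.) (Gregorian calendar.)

Dec 10, 1863 → Dec 10, 1864: 366 days (Feb 29, 1864 is in that span).
Dec 10, 1864 → Dec 10, 1865: 365 days.
Dec 10, 1865 → Dec 10, 1866: 365 days.
Dec 10, 1866 → Dec 10, 1867: 365 days.
Dec 10, 1867 → Jan 10, 1868: 31 days (December has 31).
Jan 10, 1868 → Feb 10, 1868: 31 days (January has 31).
Feb 10, 1868 → Mar 10, 1868: 29 days (February has 29).
Mar 10, 1868 → Apr 10, 1868: 31 days (March has 31).
Apr 10, 1868 → May 10, 1868: 30 days (April has 30).
May 10, 1868 → May 31, 1868: 21 days.
Total: 1634 days.

1634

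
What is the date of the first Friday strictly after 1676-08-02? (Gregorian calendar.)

Aug 2, 1676 is a Sunday.
From Sunday to the next Friday is 5 days.
Aug 2, 1676 + 5 = Aug 7, 1676.

August 7, 1676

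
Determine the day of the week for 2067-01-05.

Doomsday rule: the anchor day for the 2000s is Tuesday. For year 67: 67÷12 = 5 r 7, and 7÷4 = 1, so 5+7+1 = 13.
Tuesday + 13 ≡ Monday — that's 2067's doomsday.
In January the doomsday date is Jan 3 (2067 is not a leap year).
Jan 5 is 2 days after Jan 3; 2 mod 7 = 2, so Monday + 2 = Wednesday.

Wednesday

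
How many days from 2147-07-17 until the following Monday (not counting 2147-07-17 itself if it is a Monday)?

Jul 17, 2147 is a Monday.
From Monday to the next Monday is 7 days.

7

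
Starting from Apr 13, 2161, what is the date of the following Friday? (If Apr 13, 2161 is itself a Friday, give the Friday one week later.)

Apr 13, 2161 is a Monday.
From Monday to the next Friday is 4 days.
Apr 13, 2161 + 4 = Apr 17, 2161.

April 17, 2161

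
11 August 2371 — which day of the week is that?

Doomsday rule: the anchor day for the 2300s is Wednesday. For year 71: 71÷12 = 5 r 11, and 11÷4 = 2, so 5+11+2 = 18.
Wednesday + 18 ≡ Sunday — that's 2371's doomsday.
In August the doomsday date is Aug 8.
Aug 11 is 3 days after Aug 8; 3 mod 7 = 3, so Sunday + 3 = Wednesday.

Wednesday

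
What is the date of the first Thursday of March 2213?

March 4, 2213

March 1, 2213 is a Monday.
The first Thursday is therefore March 4 (3 days later).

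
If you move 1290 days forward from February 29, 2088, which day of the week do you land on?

First find the weekday of Feb 29, 2088. Doomsday rule: the anchor day for the 2000s is Tuesday. For year 88: 88÷12 = 7 r 4, and 4÷4 = 1, so 7+4+1 = 12.
Tuesday + 12 ≡ Sunday — that's 2088's doomsday.
In February the doomsday date is Feb 29 (2088 is a leap year (divisible by 4)).
Feb 29 is the doomsday itself: Sunday.
1290 mod 7 = 2, so 1290 days after a Sunday is Sunday + 2 = Tuesday.

Tuesday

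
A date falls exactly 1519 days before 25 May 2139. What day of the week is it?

May 25, 2139 is a Monday.
1519 mod 7 = 0, so 1519 days before a Monday is Monday − 0 = Monday.

Monday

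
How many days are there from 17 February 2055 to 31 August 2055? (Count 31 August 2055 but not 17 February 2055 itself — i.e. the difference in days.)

195

Feb 17, 2055 → Mar 17, 2055: 28 days (February has 28).
Mar 17, 2055 → Apr 17, 2055: 31 days (March has 31).
Apr 17, 2055 → May 17, 2055: 30 days (April has 30).
May 17, 2055 → Jun 17, 2055: 31 days (May has 31).
Jun 17, 2055 → Jul 17, 2055: 30 days (June has 30).
Jul 17, 2055 → Aug 17, 2055: 31 days (July has 31).
Aug 17, 2055 → Aug 31, 2055: 14 days.
Total: 195 days.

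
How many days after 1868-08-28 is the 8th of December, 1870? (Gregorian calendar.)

Aug 28, 1868 → Aug 28, 1869: 365 days.
Aug 28, 1869 → Aug 28, 1870: 365 days.
Aug 28, 1870 → Sep 28, 1870: 31 days (August has 31).
Sep 28, 1870 → Oct 28, 1870: 30 days (September has 30).
Oct 28, 1870 → Nov 28, 1870: 31 days (October has 31).
Nov 28, 1870 → Dec 8, 1870: 10 days.
Total: 832 days.

832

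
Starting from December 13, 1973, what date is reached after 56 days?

February 7, 1974

Dec has 31 days: +19 → Jan 1, 1974 (37 left).
Jan has 31 days: +31 → Feb 1, 1974 (6 left).
+6 → Feb 7, 1974.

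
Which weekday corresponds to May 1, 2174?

Sunday

Doomsday rule: the anchor day for the 2100s is Sunday. For year 74: 74÷12 = 6 r 2, and 2÷4 = 0, so 6+2+0 = 8.
Sunday + 8 ≡ Monday — that's 2174's doomsday.
In May the doomsday date is May 9.
May 1 is 8 days before May 9; 8 mod 7 = 1, so Monday − 1 = Sunday.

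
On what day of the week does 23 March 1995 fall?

January 1, 1995 is a Sunday.
Jan 1, 1995 → Feb 1, 1995: 31 days (January has 31).
Feb 1, 1995 → Mar 1, 1995: 28 days (February has 28).
Mar 1, 1995 → Mar 23, 1995: 22 days.
Total: 81 days.
81 mod 7 = 4, so Sunday + 4 = Thursday.

Thursday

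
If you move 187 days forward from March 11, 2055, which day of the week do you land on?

Tuesday

Mar 11, 2055 is a Thursday.
187 mod 7 = 5, so 187 days after a Thursday is Thursday + 5 = Tuesday.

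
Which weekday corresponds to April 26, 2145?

Doomsday rule: the anchor day for the 2100s is Sunday. For year 45: 45÷12 = 3 r 9, and 9÷4 = 2, so 3+9+2 = 14.
Sunday + 14 ≡ Sunday — that's 2145's doomsday.
In April the doomsday date is Apr 4.
Apr 26 is 22 days after Apr 4; 22 mod 7 = 1, so Sunday + 1 = Monday.

Monday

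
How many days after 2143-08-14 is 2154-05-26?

3938

Aug 14, 2143 → Aug 14, 2144: 366 days (Feb 29, 2144 is in that span).
Aug 14, 2144 → Aug 14, 2145: 365 days.
Aug 14, 2145 → Aug 14, 2146: 365 days.
Aug 14, 2146 → Aug 14, 2147: 365 days.
Aug 14, 2147 → Aug 14, 2148: 366 days (Feb 29, 2148 is in that span).
Aug 14, 2148 → Aug 14, 2149: 365 days.
Aug 14, 2149 → Aug 14, 2150: 365 days.
Aug 14, 2150 → Aug 14, 2151: 365 days.
Aug 14, 2151 → Aug 14, 2152: 366 days (Feb 29, 2152 is in that span).
Aug 14, 2152 → Aug 14, 2153: 365 days.
Aug 14, 2153 → Sep 14, 2153: 31 days (August has 31).
Sep 14, 2153 → Oct 14, 2153: 30 days (September has 30).
Oct 14, 2153 → Nov 14, 2153: 31 days (October has 31).
Nov 14, 2153 → Dec 14, 2153: 30 days (November has 30).
Dec 14, 2153 → Jan 14, 2154: 31 days (December has 31).
Jan 14, 2154 → Feb 14, 2154: 31 days (January has 31).
Feb 14, 2154 → Mar 14, 2154: 28 days (February has 28).
Mar 14, 2154 → Apr 14, 2154: 31 days (March has 31).
Apr 14, 2154 → May 14, 2154: 30 days (April has 30).
May 14, 2154 → May 26, 2154: 12 days.
Total: 3938 days.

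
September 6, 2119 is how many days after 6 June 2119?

Jun 6, 2119 → Jul 6, 2119: 30 days (June has 30).
Jul 6, 2119 → Aug 6, 2119: 31 days (July has 31).
Aug 6, 2119 → Sep 6, 2119: 31 days.
Total: 92 days.

92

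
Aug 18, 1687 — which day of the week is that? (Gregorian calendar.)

Monday

Doomsday rule: the anchor day for the 1600s is Tuesday. For year 87: 87÷12 = 7 r 3, and 3÷4 = 0, so 7+3+0 = 10.
Tuesday + 10 ≡ Friday — that's 1687's doomsday.
In August the doomsday date is Aug 8.
Aug 18 is 10 days after Aug 8; 10 mod 7 = 3, so Friday + 3 = Monday.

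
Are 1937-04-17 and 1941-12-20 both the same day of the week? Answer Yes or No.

From Apr 17, 1937 to Dec 20, 1941 is 1708 days.
1708 mod 7 = 0, so they are the same weekday.
(Apr 17, 1937 is a Saturday; Dec 20, 1941 is a Saturday.)

Yes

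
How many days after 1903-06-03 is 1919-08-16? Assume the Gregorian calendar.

Jun 3, 1903 → Jun 3, 1904: 366 days (Feb 29, 1904 is in that span).
Jun 3, 1904 → Jun 3, 1905: 365 days.
Jun 3, 1905 → Jun 3, 1906: 365 days.
Jun 3, 1906 → Jun 3, 1907: 365 days.
Jun 3, 1907 → Jun 3, 1908: 366 days (Feb 29, 1908 is in that span).
Jun 3, 1908 → Jun 3, 1909: 365 days.
Jun 3, 1909 → Jun 3, 1910: 365 days.
Jun 3, 1910 → Jun 3, 1911: 365 days.
Jun 3, 1911 → Jun 3, 1912: 366 days (Feb 29, 1912 is in that span).
Jun 3, 1912 → Jun 3, 1913: 365 days.
Jun 3, 1913 → Jun 3, 1914: 365 days.
Jun 3, 1914 → Jun 3, 1915: 365 days.
Jun 3, 1915 → Jun 3, 1916: 366 days (Feb 29, 1916 is in that span).
Jun 3, 1916 → Jun 3, 1917: 365 days.
Jun 3, 1917 → Jun 3, 1918: 365 days.
Jun 3, 1918 → Jun 3, 1919: 365 days.
Jun 3, 1919 → Jul 3, 1919: 30 days (June has 30).
Jul 3, 1919 → Aug 3, 1919: 31 days (July has 31).
Aug 3, 1919 → Aug 16, 1919: 13 days.
Total: 5918 days.

5918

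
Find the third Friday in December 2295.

December 1, 2295 is a Sunday.
The first Friday is therefore December 6 (5 days later).
The third Friday is 6 + 2×7 = December 20.

December 20, 2295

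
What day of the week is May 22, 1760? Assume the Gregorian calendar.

Thursday

Doomsday rule: the anchor day for the 1700s is Sunday. For year 60: 60÷12 = 5 r 0, and 0÷4 = 0, so 5+0+0 = 5.
Sunday + 5 ≡ Friday — that's 1760's doomsday.
In May the doomsday date is May 9.
May 22 is 13 days after May 9; 13 mod 7 = 6, so Friday + 6 = Thursday.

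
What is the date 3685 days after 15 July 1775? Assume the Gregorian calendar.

August 16, 1785

+366 (one year; includes Feb 29, 1776) → Jul 15, 1776 (3319 left).
+365 (one year) → Jul 15, 1777 (2954 left).
+365 (one year) → Jul 15, 1778 (2589 left).
+365 (one year) → Jul 15, 1779 (2224 left).
+366 (one year; includes Feb 29, 1780) → Jul 15, 1780 (1858 left).
+365 (one year) → Jul 15, 1781 (1493 left).
+365 (one year) → Jul 15, 1782 (1128 left).
+365 (one year) → Jul 15, 1783 (763 left).
+366 (one year; includes Feb 29, 1784) → Jul 15, 1784 (397 left).
Jul has 31 days: +17 → Aug 1, 1784 (380 left).
Aug has 31 days: +31 → Sep 1, 1784 (349 left).
Sep has 30 days: +30 → Oct 1, 1784 (319 left).
Oct has 31 days: +31 → Nov 1, 1784 (288 left).
Nov has 30 days: +30 → Dec 1, 1784 (258 left).
Dec has 31 days: +31 → Jan 1, 1785 (227 left).
Jan has 31 days: +31 → Feb 1, 1785 (196 left).
Feb has 28 days: +28 → Mar 1, 1785 (168 left).
Mar has 31 days: +31 → Apr 1, 1785 (137 left).
Apr has 30 days: +30 → May 1, 1785 (107 left).
May has 31 days: +31 → Jun 1, 1785 (76 left).
Jun has 30 days: +30 → Jul 1, 1785 (46 left).
Jul has 31 days: +31 → Aug 1, 1785 (15 left).
+15 → Aug 16, 1785.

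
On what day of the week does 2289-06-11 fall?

Doomsday rule: the anchor day for the 2200s is Friday. For year 89: 89÷12 = 7 r 5, and 5÷4 = 1, so 7+5+1 = 13.
Friday + 13 ≡ Thursday — that's 2289's doomsday.
In June the doomsday date is Jun 6.
Jun 11 is 5 days after Jun 6; 5 mod 7 = 5, so Thursday + 5 = Tuesday.

Tuesday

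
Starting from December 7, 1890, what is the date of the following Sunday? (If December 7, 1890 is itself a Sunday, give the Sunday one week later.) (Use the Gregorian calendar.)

Dec 7, 1890 is a Sunday.
From Sunday to the next Sunday is 7 days.
Dec 7, 1890 + 7 = Dec 14, 1890.

December 14, 1890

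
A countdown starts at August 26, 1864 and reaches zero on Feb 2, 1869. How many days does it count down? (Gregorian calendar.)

1621

Aug 26, 1864 → Aug 26, 1865: 365 days.
Aug 26, 1865 → Aug 26, 1866: 365 days.
Aug 26, 1866 → Aug 26, 1867: 365 days.
Aug 26, 1867 → Aug 26, 1868: 366 days (Feb 29, 1868 is in that span).
Aug 26, 1868 → Sep 26, 1868: 31 days (August has 31).
Sep 26, 1868 → Oct 26, 1868: 30 days (September has 30).
Oct 26, 1868 → Nov 26, 1868: 31 days (October has 31).
Nov 26, 1868 → Dec 26, 1868: 30 days (November has 30).
Dec 26, 1868 → Jan 26, 1869: 31 days (December has 31).
Jan 26, 1869 → Feb 2, 1869: 7 days.
Total: 1621 days.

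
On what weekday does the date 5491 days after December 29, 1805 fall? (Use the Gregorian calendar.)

First find the weekday of Dec 29, 1805. Doomsday rule: the anchor day for the 1800s is Friday. For year 05: 5÷12 = 0 r 5, and 5÷4 = 1, so 0+5+1 = 6.
Friday + 6 ≡ Thursday — that's 1805's doomsday.
In December the doomsday date is Dec 12.
Dec 29 is 17 days after Dec 12; 17 mod 7 = 3, so Thursday + 3 = Sunday.
5491 mod 7 = 3, so 5491 days after a Sunday is Sunday + 3 = Wednesday.

Wednesday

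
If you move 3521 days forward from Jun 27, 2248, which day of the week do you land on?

First find the weekday of Jun 27, 2248. Doomsday rule: the anchor day for the 2200s is Friday. For year 48: 48÷12 = 4 r 0, and 0÷4 = 0, so 4+0+0 = 4.
Friday + 4 ≡ Tuesday — that's 2248's doomsday.
In June the doomsday date is Jun 6.
Jun 27 is 21 days after Jun 6; 21 mod 7 = 0, so Tuesday + 0 = Tuesday.
3521 mod 7 = 0, so 3521 days after a Tuesday is Tuesday + 0 = Tuesday.

Tuesday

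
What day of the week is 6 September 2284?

Saturday

Doomsday rule: the anchor day for the 2200s is Friday. For year 84: 84÷12 = 7 r 0, and 0÷4 = 0, so 7+0+0 = 7.
Friday + 7 ≡ Friday — that's 2284's doomsday.
In September the doomsday date is Sep 5.
Sep 6 is 1 day after Sep 5; 1 mod 7 = 1, so Friday + 1 = Saturday.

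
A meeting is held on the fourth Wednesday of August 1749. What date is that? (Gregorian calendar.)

August 27, 1749

August 1, 1749 is a Friday.
The first Wednesday is therefore August 6 (5 days later).
The fourth Wednesday is 6 + 3×7 = August 27.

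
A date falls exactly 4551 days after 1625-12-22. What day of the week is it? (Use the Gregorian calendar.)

Tuesday

First find the weekday of Dec 22, 1625. Doomsday rule: the anchor day for the 1600s is Tuesday. For year 25: 25÷12 = 2 r 1, and 1÷4 = 0, so 2+1+0 = 3.
Tuesday + 3 ≡ Friday — that's 1625's doomsday.
In December the doomsday date is Dec 12.
Dec 22 is 10 days after Dec 12; 10 mod 7 = 3, so Friday + 3 = Monday.
4551 mod 7 = 1, so 4551 days after a Monday is Monday + 1 = Tuesday.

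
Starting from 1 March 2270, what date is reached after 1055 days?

January 19, 2273

+365 (one year) → Mar 1, 2271 (690 left).
+366 (one year; includes Feb 29, 2272) → Mar 1, 2272 (324 left).
Mar has 31 days: +31 → Apr 1, 2272 (293 left).
Apr has 30 days: +30 → May 1, 2272 (263 left).
May has 31 days: +31 → Jun 1, 2272 (232 left).
Jun has 30 days: +30 → Jul 1, 2272 (202 left).
Jul has 31 days: +31 → Aug 1, 2272 (171 left).
Aug has 31 days: +31 → Sep 1, 2272 (140 left).
Sep has 30 days: +30 → Oct 1, 2272 (110 left).
Oct has 31 days: +31 → Nov 1, 2272 (79 left).
Nov has 30 days: +30 → Dec 1, 2272 (49 left).
Dec has 31 days: +31 → Jan 1, 2273 (18 left).
+18 → Jan 19, 2273.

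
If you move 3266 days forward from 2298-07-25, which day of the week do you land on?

First find the weekday of Jul 25, 2298. Doomsday rule: the anchor day for the 2200s is Friday. For year 98: 98÷12 = 8 r 2, and 2÷4 = 0, so 8+2+0 = 10.
Friday + 10 ≡ Monday — that's 2298's doomsday.
In July the doomsday date is Jul 11.
Jul 25 is 14 days after Jul 11; 14 mod 7 = 0, so Monday + 0 = Monday.
3266 mod 7 = 4, so 3266 days after a Monday is Monday + 4 = Friday.

Friday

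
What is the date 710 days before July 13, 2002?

August 2, 2000

−365 (one year) → Jul 13, 2001 (345 left).
−13 → Jun 30, 2001 (end of Jun, 30 days; 332 left).
−30 → May 31, 2001 (end of May, 31 days; 302 left).
−31 → Apr 30, 2001 (end of Apr, 30 days; 271 left).
−30 → Mar 31, 2001 (end of Mar, 31 days; 241 left).
−31 → Feb 28, 2001 (end of Feb, 28 days; 210 left).
−28 → Jan 31, 2001 (end of Jan, 31 days; 182 left).
−31 → Dec 31, 2000 (end of Dec, 31 days; 151 left).
−31 → Nov 30, 2000 (end of Nov, 30 days; 120 left).
−30 → Oct 31, 2000 (end of Oct, 31 days; 90 left).
−31 → Sep 30, 2000 (end of Sep, 30 days; 59 left).
−30 → Aug 31, 2000 (end of Aug, 31 days; 29 left).
−29 → Aug 2, 2000.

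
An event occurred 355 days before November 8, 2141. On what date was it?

November 18, 2140

−8 → Oct 31, 2141 (end of Oct, 31 days; 347 left).
−31 → Sep 30, 2141 (end of Sep, 30 days; 316 left).
−30 → Aug 31, 2141 (end of Aug, 31 days; 286 left).
−31 → Jul 31, 2141 (end of Jul, 31 days; 255 left).
−31 → Jun 30, 2141 (end of Jun, 30 days; 224 left).
−30 → May 31, 2141 (end of May, 31 days; 194 left).
−31 → Apr 30, 2141 (end of Apr, 30 days; 163 left).
−30 → Mar 31, 2141 (end of Mar, 31 days; 133 left).
−31 → Feb 28, 2141 (end of Feb, 28 days; 102 left).
−28 → Jan 31, 2141 (end of Jan, 31 days; 74 left).
−31 → Dec 31, 2140 (end of Dec, 31 days; 43 left).
−31 → Nov 30, 2140 (end of Nov, 30 days; 12 left).
−12 → Nov 18, 2140.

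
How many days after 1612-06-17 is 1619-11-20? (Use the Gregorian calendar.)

Jun 17, 1612 → Jun 17, 1613: 365 days.
Jun 17, 1613 → Jun 17, 1614: 365 days.
Jun 17, 1614 → Jun 17, 1615: 365 days.
Jun 17, 1615 → Jun 17, 1616: 366 days (Feb 29, 1616 is in that span).
Jun 17, 1616 → Jun 17, 1617: 365 days.
Jun 17, 1617 → Jun 17, 1618: 365 days.
Jun 17, 1618 → Jun 17, 1619: 365 days.
Jun 17, 1619 → Jul 17, 1619: 30 days (June has 30).
Jul 17, 1619 → Aug 17, 1619: 31 days (July has 31).
Aug 17, 1619 → Sep 17, 1619: 31 days (August has 31).
Sep 17, 1619 → Oct 17, 1619: 30 days (September has 30).
Oct 17, 1619 → Nov 17, 1619: 31 days (October has 31).
Nov 17, 1619 → Nov 20, 1619: 3 days.
Total: 2712 days.

2712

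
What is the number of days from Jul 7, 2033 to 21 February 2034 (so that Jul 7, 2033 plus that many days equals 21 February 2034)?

229

Jul 7, 2033 → Aug 7, 2033: 31 days (July has 31).
Aug 7, 2033 → Sep 7, 2033: 31 days (August has 31).
Sep 7, 2033 → Oct 7, 2033: 30 days (September has 30).
Oct 7, 2033 → Nov 7, 2033: 31 days (October has 31).
Nov 7, 2033 → Dec 7, 2033: 30 days (November has 30).
Dec 7, 2033 → Jan 7, 2034: 31 days (December has 31).
Jan 7, 2034 → Feb 7, 2034: 31 days (January has 31).
Feb 7, 2034 → Feb 21, 2034: 14 days.
Total: 229 days.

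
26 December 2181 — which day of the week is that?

Wednesday

Doomsday rule: the anchor day for the 2100s is Sunday. For year 81: 81÷12 = 6 r 9, and 9÷4 = 2, so 6+9+2 = 17.
Sunday + 17 ≡ Wednesday — that's 2181's doomsday.
In December the doomsday date is Dec 12.
Dec 26 is 14 days after Dec 12; 14 mod 7 = 0, so Wednesday + 0 = Wednesday.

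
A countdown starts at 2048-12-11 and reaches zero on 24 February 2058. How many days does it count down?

3362

Dec 11, 2048 → Dec 11, 2049: 365 days.
Dec 11, 2049 → Dec 11, 2050: 365 days.
Dec 11, 2050 → Dec 11, 2051: 365 days.
Dec 11, 2051 → Dec 11, 2052: 366 days (Feb 29, 2052 is in that span).
Dec 11, 2052 → Dec 11, 2053: 365 days.
Dec 11, 2053 → Dec 11, 2054: 365 days.
Dec 11, 2054 → Dec 11, 2055: 365 days.
Dec 11, 2055 → Dec 11, 2056: 366 days (Feb 29, 2056 is in that span).
Dec 11, 2056 → Dec 11, 2057: 365 days.
Dec 11, 2057 → Jan 11, 2058: 31 days (December has 31).
Jan 11, 2058 → Feb 11, 2058: 31 days (January has 31).
Feb 11, 2058 → Feb 24, 2058: 13 days.
Total: 3362 days.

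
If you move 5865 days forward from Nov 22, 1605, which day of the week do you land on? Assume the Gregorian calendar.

Monday

Nov 22, 1605 is a Tuesday.
5865 mod 7 = 6, so 5865 days after a Tuesday is Tuesday + 6 = Monday.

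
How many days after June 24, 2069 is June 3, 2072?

1075

Jun 24, 2069 → Jun 24, 2070: 365 days.
Jun 24, 2070 → Jun 24, 2071: 365 days.
Jun 24, 2071 → Jul 24, 2071: 30 days (June has 30).
Jul 24, 2071 → Aug 24, 2071: 31 days (July has 31).
Aug 24, 2071 → Sep 24, 2071: 31 days (August has 31).
Sep 24, 2071 → Oct 24, 2071: 30 days (September has 30).
Oct 24, 2071 → Nov 24, 2071: 31 days (October has 31).
Nov 24, 2071 → Dec 24, 2071: 30 days (November has 30).
Dec 24, 2071 → Jan 24, 2072: 31 days (December has 31).
Jan 24, 2072 → Feb 24, 2072: 31 days (January has 31).
Feb 24, 2072 → Mar 24, 2072: 29 days (February has 29).
Mar 24, 2072 → Apr 24, 2072: 31 days (March has 31).
Apr 24, 2072 → May 24, 2072: 30 days (April has 30).
May 24, 2072 → Jun 3, 2072: 10 days.
Total: 1075 days.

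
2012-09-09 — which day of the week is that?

Sunday

January 1, 2012 is a Sunday.
Jan 1, 2012 → Feb 1, 2012: 31 days (January has 31).
Feb 1, 2012 → Mar 1, 2012: 29 days (February has 29).
Mar 1, 2012 → Apr 1, 2012: 31 days (March has 31).
Apr 1, 2012 → May 1, 2012: 30 days (April has 30).
May 1, 2012 → Jun 1, 2012: 31 days (May has 31).
Jun 1, 2012 → Jul 1, 2012: 30 days (June has 30).
Jul 1, 2012 → Aug 1, 2012: 31 days (July has 31).
Aug 1, 2012 → Sep 1, 2012: 31 days (August has 31).
Sep 1, 2012 → Sep 9, 2012: 8 days.
Total: 252 days.
252 mod 7 = 0, so Sunday + 0 = Sunday.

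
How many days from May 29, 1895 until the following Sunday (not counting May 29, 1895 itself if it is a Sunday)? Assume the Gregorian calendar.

4

May 29, 1895 is a Wednesday.
From Wednesday to the next Sunday is 4 days.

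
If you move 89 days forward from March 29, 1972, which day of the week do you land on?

Monday

Mar 29, 1972 is a Wednesday.
89 mod 7 = 5, so 89 days after a Wednesday is Wednesday + 5 = Monday.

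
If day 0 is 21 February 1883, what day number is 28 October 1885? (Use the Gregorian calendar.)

Feb 21, 1883 → Feb 21, 1884: 365 days.
Feb 21, 1884 → Feb 21, 1885: 366 days (Feb 29, 1884 is in that span).
Feb 21, 1885 → Mar 21, 1885: 28 days (February has 28).
Mar 21, 1885 → Apr 21, 1885: 31 days (March has 31).
Apr 21, 1885 → May 21, 1885: 30 days (April has 30).
May 21, 1885 → Jun 21, 1885: 31 days (May has 31).
Jun 21, 1885 → Jul 21, 1885: 30 days (June has 30).
Jul 21, 1885 → Aug 21, 1885: 31 days (July has 31).
Aug 21, 1885 → Sep 21, 1885: 31 days (August has 31).
Sep 21, 1885 → Oct 21, 1885: 30 days (September has 30).
Oct 21, 1885 → Oct 28, 1885: 7 days.
Total: 980 days.

980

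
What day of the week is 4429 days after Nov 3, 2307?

Nov 3, 2307 is a Sunday.
4429 mod 7 = 5, so 4429 days after a Sunday is Sunday + 5 = Friday.

Friday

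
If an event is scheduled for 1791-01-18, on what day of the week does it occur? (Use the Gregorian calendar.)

Tuesday

Doomsday rule: the anchor day for the 1700s is Sunday. For year 91: 91÷12 = 7 r 7, and 7÷4 = 1, so 7+7+1 = 15.
Sunday + 15 ≡ Monday — that's 1791's doomsday.
In January the doomsday date is Jan 3 (1791 is not a leap year).
Jan 18 is 15 days after Jan 3; 15 mod 7 = 1, so Monday + 1 = Tuesday.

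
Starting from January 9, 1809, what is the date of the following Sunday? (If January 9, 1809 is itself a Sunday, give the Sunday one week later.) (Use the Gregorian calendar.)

January 15, 1809

Jan 9, 1809 is a Monday.
From Monday to the next Sunday is 6 days.
Jan 9, 1809 + 6 = Jan 15, 1809.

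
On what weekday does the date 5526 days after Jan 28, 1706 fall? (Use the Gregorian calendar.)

First find the weekday of Jan 28, 1706. Doomsday rule: the anchor day for the 1700s is Sunday. For year 06: 6÷12 = 0 r 6, and 6÷4 = 1, so 0+6+1 = 7.
Sunday + 7 ≡ Sunday — that's 1706's doomsday.
In January the doomsday date is Jan 3 (1706 is not a leap year).
Jan 28 is 25 days after Jan 3; 25 mod 7 = 4, so Sunday + 4 = Thursday.
5526 mod 7 = 3, so 5526 days after a Thursday is Thursday + 3 = Sunday.

Sunday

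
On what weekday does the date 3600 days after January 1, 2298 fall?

Monday

First find the weekday of Jan 1, 2298. Doomsday rule: the anchor day for the 2200s is Friday. For year 98: 98÷12 = 8 r 2, and 2÷4 = 0, so 8+2+0 = 10.
Friday + 10 ≡ Monday — that's 2298's doomsday.
In January the doomsday date is Jan 3 (2298 is not a leap year).
Jan 1 is 2 days before Jan 3; 2 mod 7 = 2, so Monday − 2 = Saturday.
3600 mod 7 = 2, so 3600 days after a Saturday is Saturday + 2 = Monday.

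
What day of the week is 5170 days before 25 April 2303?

Tuesday

First find the weekday of Apr 25, 2303. Doomsday rule: the anchor day for the 2300s is Wednesday. For year 03: 3÷12 = 0 r 3, and 3÷4 = 0, so 0+3+0 = 3.
Wednesday + 3 ≡ Saturday — that's 2303's doomsday.
In April the doomsday date is Apr 4.
Apr 25 is 21 days after Apr 4; 21 mod 7 = 0, so Saturday + 0 = Saturday.
5170 mod 7 = 4, so 5170 days before a Saturday is Saturday − 4 = Tuesday.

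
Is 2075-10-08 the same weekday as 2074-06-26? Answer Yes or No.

From Jun 26, 2074 to Oct 8, 2075 is 469 days.
469 mod 7 = 0, so they are the same weekday.
(Jun 26, 2074 is a Tuesday; Oct 8, 2075 is a Tuesday.)

Yes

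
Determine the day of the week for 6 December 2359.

Sunday

Doomsday rule: the anchor day for the 2300s is Wednesday. For year 59: 59÷12 = 4 r 11, and 11÷4 = 2, so 4+11+2 = 17.
Wednesday + 17 ≡ Saturday — that's 2359's doomsday.
In December the doomsday date is Dec 12.
Dec 6 is 6 days before Dec 12; 6 mod 7 = 6, so Saturday − 6 = Sunday.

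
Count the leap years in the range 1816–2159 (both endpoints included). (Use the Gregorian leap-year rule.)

84

Multiples of 4 in [1816,2159]: 86.
Of those, multiples of 100: 3 (not leap unless ÷400).
Multiples of 400: 1.
Leap years = 86 − 3 + 1 = 84.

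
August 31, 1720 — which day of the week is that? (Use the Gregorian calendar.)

Doomsday rule: the anchor day for the 1700s is Sunday. For year 20: 20÷12 = 1 r 8, and 8÷4 = 2, so 1+8+2 = 11.
Sunday + 11 ≡ Thursday — that's 1720's doomsday.
In August the doomsday date is Aug 8.
Aug 31 is 23 days after Aug 8; 23 mod 7 = 2, so Thursday + 2 = Saturday.

Saturday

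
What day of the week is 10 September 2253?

Saturday

Doomsday rule: the anchor day for the 2200s is Friday. For year 53: 53÷12 = 4 r 5, and 5÷4 = 1, so 4+5+1 = 10.
Friday + 10 ≡ Monday — that's 2253's doomsday.
In September the doomsday date is Sep 5.
Sep 10 is 5 days after Sep 5; 5 mod 7 = 5, so Monday + 5 = Saturday.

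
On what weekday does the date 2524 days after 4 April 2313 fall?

First find the weekday of Apr 4, 2313. Doomsday rule: the anchor day for the 2300s is Wednesday. For year 13: 13÷12 = 1 r 1, and 1÷4 = 0, so 1+1+0 = 2.
Wednesday + 2 ≡ Friday — that's 2313's doomsday.
In April the doomsday date is Apr 4.
Apr 4 is the doomsday itself: Friday.
2524 mod 7 = 4, so 2524 days after a Friday is Friday + 4 = Tuesday.

Tuesday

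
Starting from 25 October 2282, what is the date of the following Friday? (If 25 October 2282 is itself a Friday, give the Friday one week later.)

Oct 25, 2282 is a Wednesday.
From Wednesday to the next Friday is 2 days.
Oct 25, 2282 + 2 = Oct 27, 2282.

October 27, 2282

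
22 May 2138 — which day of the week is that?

Thursday

Doomsday rule: the anchor day for the 2100s is Sunday. For year 38: 38÷12 = 3 r 2, and 2÷4 = 0, so 3+2+0 = 5.
Sunday + 5 ≡ Friday — that's 2138's doomsday.
In May the doomsday date is May 9.
May 22 is 13 days after May 9; 13 mod 7 = 6, so Friday + 6 = Thursday.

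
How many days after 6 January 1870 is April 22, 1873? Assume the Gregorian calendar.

1202

Jan 6, 1870 → Jan 6, 1871: 365 days.
Jan 6, 1871 → Jan 6, 1872: 365 days.
Jan 6, 1872 → Jan 6, 1873: 366 days (Feb 29, 1872 is in that span).
Jan 6, 1873 → Feb 6, 1873: 31 days (January has 31).
Feb 6, 1873 → Mar 6, 1873: 28 days (February has 28).
Mar 6, 1873 → Apr 6, 1873: 31 days (March has 31).
Apr 6, 1873 → Apr 22, 1873: 16 days.
Total: 1202 days.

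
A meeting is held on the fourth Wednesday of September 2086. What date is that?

September 1, 2086 is a Sunday.
The first Wednesday is therefore September 4 (3 days later).
The fourth Wednesday is 4 + 3×7 = September 25.

September 25, 2086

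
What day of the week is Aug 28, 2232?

Doomsday rule: the anchor day for the 2200s is Friday. For year 32: 32÷12 = 2 r 8, and 8÷4 = 2, so 2+8+2 = 12.
Friday + 12 ≡ Wednesday — that's 2232's doomsday.
In August the doomsday date is Aug 8.
Aug 28 is 20 days after Aug 8; 20 mod 7 = 6, so Wednesday + 6 = Tuesday.

Tuesday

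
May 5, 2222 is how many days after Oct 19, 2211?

3851

Oct 19, 2211 → Oct 19, 2212: 366 days (Feb 29, 2212 is in that span).
Oct 19, 2212 → Oct 19, 2213: 365 days.
Oct 19, 2213 → Oct 19, 2214: 365 days.
Oct 19, 2214 → Oct 19, 2215: 365 days.
Oct 19, 2215 → Oct 19, 2216: 366 days (Feb 29, 2216 is in that span).
Oct 19, 2216 → Oct 19, 2217: 365 days.
Oct 19, 2217 → Oct 19, 2218: 365 days.
Oct 19, 2218 → Oct 19, 2219: 365 days.
Oct 19, 2219 → Oct 19, 2220: 366 days (Feb 29, 2220 is in that span).
Oct 19, 2220 → Oct 19, 2221: 365 days.
Oct 19, 2221 → Nov 19, 2221: 31 days (October has 31).
Nov 19, 2221 → Dec 19, 2221: 30 days (November has 30).
Dec 19, 2221 → Jan 19, 2222: 31 days (December has 31).
Jan 19, 2222 → Feb 19, 2222: 31 days (January has 31).
Feb 19, 2222 → Mar 19, 2222: 28 days (February has 28).
Mar 19, 2222 → Apr 19, 2222: 31 days (March has 31).
Apr 19, 2222 → May 5, 2222: 16 days.
Total: 3851 days.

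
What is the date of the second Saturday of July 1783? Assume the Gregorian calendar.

July 12, 1783

July 1, 1783 is a Tuesday.
The first Saturday is therefore July 5 (4 days later).
The second Saturday is 5 + 1×7 = July 12.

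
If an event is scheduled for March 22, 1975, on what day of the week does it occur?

Doomsday rule: the anchor day for the 1900s is Wednesday. For year 75: 75÷12 = 6 r 3, and 3÷4 = 0, so 6+3+0 = 9.
Wednesday + 9 ≡ Friday — that's 1975's doomsday.
In March the doomsday date is Mar 14.
Mar 22 is 8 days after Mar 14; 8 mod 7 = 1, so Friday + 1 = Saturday.

Saturday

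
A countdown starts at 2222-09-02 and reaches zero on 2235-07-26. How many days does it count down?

4710

Sep 2, 2222 → Sep 2, 2223: 365 days.
Sep 2, 2223 → Sep 2, 2224: 366 days (Feb 29, 2224 is in that span).
Sep 2, 2224 → Sep 2, 2225: 365 days.
Sep 2, 2225 → Sep 2, 2226: 365 days.
Sep 2, 2226 → Sep 2, 2227: 365 days.
Sep 2, 2227 → Sep 2, 2228: 366 days (Feb 29, 2228 is in that span).
Sep 2, 2228 → Sep 2, 2229: 365 days.
Sep 2, 2229 → Sep 2, 2230: 365 days.
Sep 2, 2230 → Sep 2, 2231: 365 days.
Sep 2, 2231 → Sep 2, 2232: 366 days (Feb 29, 2232 is in that span).
Sep 2, 2232 → Sep 2, 2233: 365 days.
Sep 2, 2233 → Sep 2, 2234: 365 days.
Sep 2, 2234 → Oct 2, 2234: 30 days (September has 30).
Oct 2, 2234 → Nov 2, 2234: 31 days (October has 31).
Nov 2, 2234 → Dec 2, 2234: 30 days (November has 30).
Dec 2, 2234 → Jan 2, 2235: 31 days (December has 31).
Jan 2, 2235 → Feb 2, 2235: 31 days (January has 31).
Feb 2, 2235 → Mar 2, 2235: 28 days (February has 28).
Mar 2, 2235 → Apr 2, 2235: 31 days (March has 31).
Apr 2, 2235 → May 2, 2235: 30 days (April has 30).
May 2, 2235 → Jun 2, 2235: 31 days (May has 31).
Jun 2, 2235 → Jul 2, 2235: 30 days (June has 30).
Jul 2, 2235 → Jul 26, 2235: 24 days.
Total: 4710 days.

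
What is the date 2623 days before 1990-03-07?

−365 (one year) → Mar 7, 1989 (2258 left).
−365 (one year) → Mar 7, 1988 (1893 left).
−366 (one year; includes Feb 29, 1988) → Mar 7, 1987 (1527 left).
−365 (one year) → Mar 7, 1986 (1162 left).
−365 (one year) → Mar 7, 1985 (797 left).
−365 (one year) → Mar 7, 1984 (432 left).
−366 (one year; includes Feb 29, 1984) → Mar 7, 1983 (66 left).
−7 → Feb 28, 1983 (end of Feb, 28 days; 59 left).
−28 → Jan 31, 1983 (end of Jan, 31 days; 31 left).
−31 → Dec 31, 1982 (end of Dec, 31 days; 0 left).

December 31, 1982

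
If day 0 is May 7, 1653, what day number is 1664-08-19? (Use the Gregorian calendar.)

May 7, 1653 → May 7, 1654: 365 days.
May 7, 1654 → May 7, 1655: 365 days.
May 7, 1655 → May 7, 1656: 366 days (Feb 29, 1656 is in that span).
May 7, 1656 → May 7, 1657: 365 days.
May 7, 1657 → May 7, 1658: 365 days.
May 7, 1658 → May 7, 1659: 365 days.
May 7, 1659 → May 7, 1660: 366 days (Feb 29, 1660 is in that span).
May 7, 1660 → May 7, 1661: 365 days.
May 7, 1661 → May 7, 1662: 365 days.
May 7, 1662 → May 7, 1663: 365 days.
May 7, 1663 → May 7, 1664: 366 days (Feb 29, 1664 is in that span).
May 7, 1664 → Jun 7, 1664: 31 days (May has 31).
Jun 7, 1664 → Jul 7, 1664: 30 days (June has 30).
Jul 7, 1664 → Aug 7, 1664: 31 days (July has 31).
Aug 7, 1664 → Aug 19, 1664: 12 days.
Total: 4122 days.

4122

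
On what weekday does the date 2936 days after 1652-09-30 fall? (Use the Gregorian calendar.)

Thursday

First find the weekday of Sep 30, 1652. Doomsday rule: the anchor day for the 1600s is Tuesday. For year 52: 52÷12 = 4 r 4, and 4÷4 = 1, so 4+4+1 = 9.
Tuesday + 9 ≡ Thursday — that's 1652's doomsday.
In September the doomsday date is Sep 5.
Sep 30 is 25 days after Sep 5; 25 mod 7 = 4, so Thursday + 4 = Monday.
2936 mod 7 = 3, so 2936 days after a Monday is Monday + 3 = Thursday.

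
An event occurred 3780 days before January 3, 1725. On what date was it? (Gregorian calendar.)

−366 (one year; includes Feb 29, 1724) → Jan 3, 1724 (3414 left).
−365 (one year) → Jan 3, 1723 (3049 left).
−365 (one year) → Jan 3, 1722 (2684 left).
−365 (one year) → Jan 3, 1721 (2319 left).
−366 (one year; includes Feb 29, 1720) → Jan 3, 1720 (1953 left).
−365 (one year) → Jan 3, 1719 (1588 left).
−365 (one year) → Jan 3, 1718 (1223 left).
−365 (one year) → Jan 3, 1717 (858 left).
−366 (one year; includes Feb 29, 1716) → Jan 3, 1716 (492 left).
−365 (one year) → Jan 3, 1715 (127 left).
−3 → Dec 31, 1714 (end of Dec, 31 days; 124 left).
−31 → Nov 30, 1714 (end of Nov, 30 days; 93 left).
−30 → Oct 31, 1714 (end of Oct, 31 days; 63 left).
−31 → Sep 30, 1714 (end of Sep, 30 days; 32 left).
−30 → Aug 31, 1714 (end of Aug, 31 days; 2 left).
−2 → Aug 29, 1714.

August 29, 1714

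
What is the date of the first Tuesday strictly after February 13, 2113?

February 14, 2113

Feb 13, 2113 is a Monday.
From Monday to the next Tuesday is 1 day.
Feb 13, 2113 + 1 = Feb 14, 2113.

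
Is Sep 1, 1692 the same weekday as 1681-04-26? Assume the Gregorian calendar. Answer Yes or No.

From Apr 26, 1681 to Sep 1, 1692 is 4146 days.
4146 mod 7 = 2, so they are different weekdays.
(Apr 26, 1681 is a Saturday; Sep 1, 1692 is a Monday.)

No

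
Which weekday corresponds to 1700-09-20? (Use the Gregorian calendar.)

Monday

Doomsday rule: the anchor day for the 1700s is Sunday. For year 00: 0÷12 = 0 r 0, and 0÷4 = 0, so 0+0+0 = 0.
Sunday + 0 ≡ Sunday — that's 1700's doomsday.
In September the doomsday date is Sep 5.
Sep 20 is 15 days after Sep 5; 15 mod 7 = 1, so Sunday + 1 = Monday.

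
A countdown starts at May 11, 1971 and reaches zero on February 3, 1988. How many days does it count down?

6112

May 11, 1971 → May 11, 1972: 366 days (Feb 29, 1972 is in that span).
May 11, 1972 → May 11, 1973: 365 days.
May 11, 1973 → May 11, 1974: 365 days.
May 11, 1974 → May 11, 1975: 365 days.
May 11, 1975 → May 11, 1976: 366 days (Feb 29, 1976 is in that span).
May 11, 1976 → May 11, 1977: 365 days.
May 11, 1977 → May 11, 1978: 365 days.
May 11, 1978 → May 11, 1979: 365 days.
May 11, 1979 → May 11, 1980: 366 days (Feb 29, 1980 is in that span).
May 11, 1980 → May 11, 1981: 365 days.
May 11, 1981 → May 11, 1982: 365 days.
May 11, 1982 → May 11, 1983: 365 days.
May 11, 1983 → May 11, 1984: 366 days (Feb 29, 1984 is in that span).
May 11, 1984 → May 11, 1985: 365 days.
May 11, 1985 → May 11, 1986: 365 days.
May 11, 1986 → May 11, 1987: 365 days.
May 11, 1987 → Jun 11, 1987: 31 days (May has 31).
Jun 11, 1987 → Jul 11, 1987: 30 days (June has 30).
Jul 11, 1987 → Aug 11, 1987: 31 days (July has 31).
Aug 11, 1987 → Sep 11, 1987: 31 days (August has 31).
Sep 11, 1987 → Oct 11, 1987: 30 days (September has 30).
Oct 11, 1987 → Nov 11, 1987: 31 days (October has 31).
Nov 11, 1987 → Dec 11, 1987: 30 days (November has 30).
Dec 11, 1987 → Jan 11, 1988: 31 days (December has 31).
Jan 11, 1988 → Feb 3, 1988: 23 days.
Total: 6112 days.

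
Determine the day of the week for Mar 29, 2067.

January 1, 2067 is a Saturday.
Jan 1, 2067 → Feb 1, 2067: 31 days (January has 31).
Feb 1, 2067 → Mar 1, 2067: 28 days (February has 28).
Mar 1, 2067 → Mar 29, 2067: 28 days.
Total: 87 days.
87 mod 7 = 3, so Saturday + 3 = Tuesday.

Tuesday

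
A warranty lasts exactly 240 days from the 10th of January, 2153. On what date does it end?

Jan has 31 days: +22 → Feb 1, 2153 (218 left).
Feb has 28 days: +28 → Mar 1, 2153 (190 left).
Mar has 31 days: +31 → Apr 1, 2153 (159 left).
Apr has 30 days: +30 → May 1, 2153 (129 left).
May has 31 days: +31 → Jun 1, 2153 (98 left).
Jun has 30 days: +30 → Jul 1, 2153 (68 left).
Jul has 31 days: +31 → Aug 1, 2153 (37 left).
Aug has 31 days: +31 → Sep 1, 2153 (6 left).
+6 → Sep 7, 2153.

September 7, 2153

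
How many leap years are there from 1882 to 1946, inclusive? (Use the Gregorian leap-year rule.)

15

Multiples of 4 in [1882,1946]: 16.
Of those, multiples of 100: 1 (not leap unless ÷400).
Multiples of 400: 0.
Leap years = 16 − 1 + 0 = 15.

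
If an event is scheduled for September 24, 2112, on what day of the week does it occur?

Doomsday rule: the anchor day for the 2100s is Sunday. For year 12: 12÷12 = 1 r 0, and 0÷4 = 0, so 1+0+0 = 1.
Sunday + 1 ≡ Monday — that's 2112's doomsday.
In September the doomsday date is Sep 5.
Sep 24 is 19 days after Sep 5; 19 mod 7 = 5, so Monday + 5 = Saturday.

Saturday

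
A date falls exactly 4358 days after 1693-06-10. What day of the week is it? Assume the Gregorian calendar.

Sunday

First find the weekday of Jun 10, 1693. Doomsday rule: the anchor day for the 1600s is Tuesday. For year 93: 93÷12 = 7 r 9, and 9÷4 = 2, so 7+9+2 = 18.
Tuesday + 18 ≡ Saturday — that's 1693's doomsday.
In June the doomsday date is Jun 6.
Jun 10 is 4 days after Jun 6; 4 mod 7 = 4, so Saturday + 4 = Wednesday.
4358 mod 7 = 4, so 4358 days after a Wednesday is Wednesday + 4 = Sunday.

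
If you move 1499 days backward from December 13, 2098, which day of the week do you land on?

Friday

First find the weekday of Dec 13, 2098. Doomsday rule: the anchor day for the 2000s is Tuesday. For year 98: 98÷12 = 8 r 2, and 2÷4 = 0, so 8+2+0 = 10.
Tuesday + 10 ≡ Friday — that's 2098's doomsday.
In December the doomsday date is Dec 12.
Dec 13 is 1 day after Dec 12; 1 mod 7 = 1, so Friday + 1 = Saturday.
1499 mod 7 = 1, so 1499 days before a Saturday is Saturday − 1 = Friday.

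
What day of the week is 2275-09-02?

Thursday

Doomsday rule: the anchor day for the 2200s is Friday. For year 75: 75÷12 = 6 r 3, and 3÷4 = 0, so 6+3+0 = 9.
Friday + 9 ≡ Sunday — that's 2275's doomsday.
In September the doomsday date is Sep 5.
Sep 2 is 3 days before Sep 5; 3 mod 7 = 3, so Sunday − 3 = Thursday.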